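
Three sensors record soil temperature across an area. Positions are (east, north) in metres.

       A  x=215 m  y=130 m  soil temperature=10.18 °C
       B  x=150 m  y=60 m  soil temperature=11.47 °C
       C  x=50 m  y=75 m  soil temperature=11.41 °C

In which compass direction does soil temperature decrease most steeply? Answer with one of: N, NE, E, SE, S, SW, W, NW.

Taking A as reference: B−A = (-65, -70, +1.29); C−A = (-165, -55, +1.23).
Determinant of the coordinate differences = (-65)·(-55) − (-165)·(-70) = -7975.
∂T/∂x = [(+1.29)·(-55) − (+1.23)·(-70)] / -7975 = -0.001900
∂T/∂y = [(-65)·(+1.23) − (-165)·(+1.29)] / -7975 = -0.01666
Steepest decrease is along −∇f = (+0.001900 E, +0.01666 N) → north.

N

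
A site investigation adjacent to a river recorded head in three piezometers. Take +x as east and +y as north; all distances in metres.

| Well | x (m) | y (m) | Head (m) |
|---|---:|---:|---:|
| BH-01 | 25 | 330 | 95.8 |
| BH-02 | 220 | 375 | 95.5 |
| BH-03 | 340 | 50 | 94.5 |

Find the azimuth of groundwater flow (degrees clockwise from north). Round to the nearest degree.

138°

Three-point gradient (reference BH-01): Δ to BH-02 = (195, 45, -0.3), Δ to BH-03 = (315, -280, -1.3).
∂h/∂x = -0.002072, ∂h/∂y = +0.002312 (det = -68775).
Flow direction (−∇h) has components (+0.002072 E, -0.002312 N).
Azimuth = atan2(E, N) = atan2(+0.002072, -0.002312) = 138.1° ≈ 138°.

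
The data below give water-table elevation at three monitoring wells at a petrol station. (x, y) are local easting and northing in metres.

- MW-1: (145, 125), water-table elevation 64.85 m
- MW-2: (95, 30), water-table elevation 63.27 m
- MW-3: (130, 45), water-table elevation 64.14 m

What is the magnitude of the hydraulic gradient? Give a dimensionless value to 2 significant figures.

Differences from MW-1: to MW-2 (Δx, Δy, Δh) = (-50, -95, -1.58); to MW-3 = (-15, -80, -0.71).
Solve a·Δx + b·Δy = Δh: det = (-50)·(-80) − (-15)·(-95) = 2575.
∂h/∂x = [(-1.58)·(-80) − (-0.71)·(-95)] / 2575 = +0.02289
∂h/∂y = [(-50)·(-0.71) − (-15)·(-1.58)] / 2575 = +0.004583
|∇h| = √(0.02289² + 0.004583²) = 0.02334

0.023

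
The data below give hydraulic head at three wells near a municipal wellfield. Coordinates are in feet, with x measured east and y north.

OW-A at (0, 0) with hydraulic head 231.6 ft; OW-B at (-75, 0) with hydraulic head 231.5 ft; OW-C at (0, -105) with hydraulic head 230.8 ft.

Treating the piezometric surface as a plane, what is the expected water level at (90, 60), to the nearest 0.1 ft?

∂h/∂x = (231.5 − 231.6) / (-75 − 0) = +0.001333
∂h/∂y = (230.8 − 231.6) / (-105 − 0) = +0.007619
h(90, 60) = 231.6 + (+0.001333)·(90) + (+0.007619)·(60) = 231.6 +0.120 +0.457 = 232.177 ft.

232.2 ft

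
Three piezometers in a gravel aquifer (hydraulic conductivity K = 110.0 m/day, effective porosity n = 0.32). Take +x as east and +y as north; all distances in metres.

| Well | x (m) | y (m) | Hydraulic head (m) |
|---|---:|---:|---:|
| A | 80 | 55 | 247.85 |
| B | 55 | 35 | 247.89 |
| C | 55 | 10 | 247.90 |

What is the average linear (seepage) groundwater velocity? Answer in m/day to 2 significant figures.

Differences from A: to B (Δx, Δy, Δh) = (-25, -20, +0.04); to C = (-25, -45, +0.05).
Solve a·Δx + b·Δy = Δh: det = (-25)·(-45) − (-25)·(-20) = 625.
∂h/∂x = [(+0.04)·(-45) − (+0.05)·(-20)] / 625 = -0.001280
∂h/∂y = [(-25)·(+0.05) − (-25)·(+0.04)] / 625 = -0.0004000
|∇h| = √(-0.001280² + -0.0004000²) = 0.001341
Seepage velocity v = K·i/n = 110.0 × 0.001341 / 0.32 = 0.461 m/day.

0.46 m/day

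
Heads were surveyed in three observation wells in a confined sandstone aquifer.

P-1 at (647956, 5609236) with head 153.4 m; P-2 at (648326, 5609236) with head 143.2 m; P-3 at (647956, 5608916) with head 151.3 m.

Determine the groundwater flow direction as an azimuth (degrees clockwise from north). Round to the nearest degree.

∂h/∂x = (143.2 − 153.4) / (648326 − 647956) = -0.02757
∂h/∂y = (151.3 − 153.4) / (5608916 − 5609236) = +0.006562
Flow direction (−∇h) has components (+0.02757 E, -0.006562 N).
Azimuth = atan2(E, N) = atan2(+0.02757, -0.006562) = 103.4° ≈ 103°.

103°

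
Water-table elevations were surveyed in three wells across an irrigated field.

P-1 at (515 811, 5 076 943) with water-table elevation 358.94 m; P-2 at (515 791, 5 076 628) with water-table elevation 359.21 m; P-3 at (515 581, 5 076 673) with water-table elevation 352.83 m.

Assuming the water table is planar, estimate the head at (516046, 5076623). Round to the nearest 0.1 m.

Taking P-1 as reference: P-2−P-1 = (-20, -315, +0.27); P-3−P-1 = (-230, -270, -6.11).
Determinant of the coordinate differences = (-20)·(-270) − (-230)·(-315) = -67050.
∂h/∂x = [(+0.27)·(-270) − (-6.11)·(-315)] / -67050 = +0.02979
∂h/∂y = [(-20)·(-6.11) − (-230)·(+0.27)] / -67050 = -0.002749
h(516046, 5076623) = 358.94 + (+0.02979)·(235) + (-0.002749)·(-320) = 358.94 +7.001 +0.880 = 366.821 m.

366.8 m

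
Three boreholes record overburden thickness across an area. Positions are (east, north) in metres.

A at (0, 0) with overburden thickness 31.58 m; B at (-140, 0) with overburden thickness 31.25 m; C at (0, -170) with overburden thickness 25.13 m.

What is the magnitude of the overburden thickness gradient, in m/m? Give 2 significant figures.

0.038 m/m

∂d/∂x = (31.25 − 31.58) / (-140 − 0) = +0.002357
∂d/∂y = (25.13 − 31.58) / (-170 − 0) = +0.03794
|∇f| = √(0.002357² + 0.03794²) = 0.03801 m/m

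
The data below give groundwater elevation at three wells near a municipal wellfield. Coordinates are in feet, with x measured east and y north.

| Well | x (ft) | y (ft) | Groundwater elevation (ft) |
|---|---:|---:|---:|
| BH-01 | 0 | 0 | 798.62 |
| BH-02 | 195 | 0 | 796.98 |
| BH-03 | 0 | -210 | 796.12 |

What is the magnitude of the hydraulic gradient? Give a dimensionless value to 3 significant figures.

0.0146

∂h/∂x = (796.98 − 798.62) / (195 − 0) = -0.008410
∂h/∂y = (796.12 − 798.62) / (-210 − 0) = +0.01190
|∇h| = √(-0.008410² + 0.01190²) = 0.01457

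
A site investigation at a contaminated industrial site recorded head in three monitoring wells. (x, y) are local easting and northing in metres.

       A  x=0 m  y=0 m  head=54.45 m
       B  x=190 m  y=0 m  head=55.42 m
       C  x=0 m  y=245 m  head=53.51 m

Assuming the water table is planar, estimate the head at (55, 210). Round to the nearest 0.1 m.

53.9 m

∂h/∂x = (55.42 − 54.45) / (190 − 0) = +0.005105
∂h/∂y = (53.51 − 54.45) / (245 − 0) = -0.003837
h(55, 210) = 54.45 + (+0.005105)·(55) + (-0.003837)·(210) = 54.45 +0.281 -0.806 = 53.925 m.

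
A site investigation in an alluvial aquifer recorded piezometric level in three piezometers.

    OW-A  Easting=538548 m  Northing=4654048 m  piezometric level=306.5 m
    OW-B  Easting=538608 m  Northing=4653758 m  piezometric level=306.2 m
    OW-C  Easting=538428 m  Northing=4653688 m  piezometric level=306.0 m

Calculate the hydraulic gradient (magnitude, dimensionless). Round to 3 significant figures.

Differences from OW-A: to OW-B (Δx, Δy, Δh) = (60, -290, -0.3); to OW-C = (-120, -360, -0.5).
Determinant of the coordinate differences = 60·(-360) − (-120)·(-290) = -56400.
∂h/∂x = [(-0.3)·(-360) − (-0.5)·(-290)] / -56400 = +0.0006560
∂h/∂y = [60·(-0.5) − (-120)·(-0.3)] / -56400 = +0.001170
|∇h| = √(0.0006560² + 0.001170²) = 0.001341

0.00134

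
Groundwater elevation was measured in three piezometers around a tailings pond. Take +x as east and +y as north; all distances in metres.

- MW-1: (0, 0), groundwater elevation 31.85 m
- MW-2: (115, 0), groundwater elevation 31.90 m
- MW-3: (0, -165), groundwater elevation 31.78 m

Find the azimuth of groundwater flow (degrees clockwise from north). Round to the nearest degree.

∂h/∂x = (31.90 − 31.85) / (115 − 0) = +0.0004348
∂h/∂y = (31.78 − 31.85) / (-165 − 0) = +0.0004242
Flow direction (−∇h) has components (-0.0004348 E, -0.0004242 N).
Azimuth = atan2(E, N) = atan2(-0.0004348, -0.0004242) = 225.7° ≈ 226°.

226°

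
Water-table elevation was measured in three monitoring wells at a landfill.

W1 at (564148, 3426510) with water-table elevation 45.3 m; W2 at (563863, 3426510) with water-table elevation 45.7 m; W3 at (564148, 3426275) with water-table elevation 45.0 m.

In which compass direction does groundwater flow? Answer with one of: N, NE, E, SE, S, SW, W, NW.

SE

∂h/∂x = (45.7 − 45.3) / (563863 − 564148) = -0.001404
∂h/∂y = (45.0 − 45.3) / (3426275 − 3426510) = +0.001277
Flow = −∇h = (+0.001404 east, -0.001277 north), which points southeast.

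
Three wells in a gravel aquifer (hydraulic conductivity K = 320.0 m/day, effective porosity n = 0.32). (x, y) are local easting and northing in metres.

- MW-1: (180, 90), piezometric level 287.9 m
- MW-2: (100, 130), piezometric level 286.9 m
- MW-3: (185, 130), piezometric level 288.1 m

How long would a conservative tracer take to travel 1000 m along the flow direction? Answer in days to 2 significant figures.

With h = a·x + b·y + c and MW-1 as origin, the differences give:
  (-80)·a + 40·b = -1.0
  5·a + 40·b = +0.2
Eliminate b (×40 and ×40, subtract): -3400·a = -48.00 → a = ∂h/∂x = +0.01412
Back-substitute: b = ∂h/∂y = +0.003235.
|∇h| = √(0.01412² + 0.003235²) = 0.01449
Seepage velocity v = K·i/n = 320.0 × 0.01449 / 0.32 = 14.49 m/day.
t = 1000 / 14.49 = 69.01 days.

69 days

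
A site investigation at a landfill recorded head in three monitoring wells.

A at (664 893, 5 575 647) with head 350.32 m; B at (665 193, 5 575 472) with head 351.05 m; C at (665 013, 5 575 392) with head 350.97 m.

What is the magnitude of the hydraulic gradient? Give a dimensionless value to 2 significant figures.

Differences from A: to B (Δx, Δy, Δh) = (300, -175, +0.73); to C = (120, -255, +0.65).
Determinant of the coordinate differences = 300·(-255) − 120·(-175) = -55500.
∂h/∂x = [(+0.73)·(-255) − (+0.65)·(-175)] / -55500 = +0.001305
∂h/∂y = [300·(+0.65) − 120·(+0.73)] / -55500 = -0.001935
|∇h| = √(0.001305² + -0.001935²) = 0.002334

0.0023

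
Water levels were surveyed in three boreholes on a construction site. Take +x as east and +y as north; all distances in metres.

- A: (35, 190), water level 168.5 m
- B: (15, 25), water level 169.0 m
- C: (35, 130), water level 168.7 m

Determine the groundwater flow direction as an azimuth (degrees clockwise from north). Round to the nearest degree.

323°

With h = a·x + b·y + c and A as origin, the differences give:
  (-20)·a + (-165)·b = +0.5
  0·a + (-60)·b = +0.2
Eliminate b (×(-60) and ×(-165), subtract): 1200·a = 3.00 → a = ∂h/∂x = +0.002500
Back-substitute: b = ∂h/∂y = -0.003333.
Flow direction (−∇h) has components (-0.002500 E, +0.003333 N).
Azimuth = atan2(E, N) = atan2(-0.002500, +0.003333) = 323.1° ≈ 323°.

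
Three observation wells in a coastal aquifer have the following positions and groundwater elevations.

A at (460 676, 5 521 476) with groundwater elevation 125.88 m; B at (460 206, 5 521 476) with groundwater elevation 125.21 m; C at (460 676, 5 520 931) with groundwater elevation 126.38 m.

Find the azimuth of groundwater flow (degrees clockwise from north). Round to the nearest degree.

303°

∂h/∂x = (125.21 − 125.88) / (460206 − 460676) = +0.001426
∂h/∂y = (126.38 − 125.88) / (5520931 − 5521476) = -0.0009174
Flow direction (−∇h) has components (-0.001426 E, +0.0009174 N).
Azimuth = atan2(E, N) = atan2(-0.001426, +0.0009174) = 302.8° ≈ 303°.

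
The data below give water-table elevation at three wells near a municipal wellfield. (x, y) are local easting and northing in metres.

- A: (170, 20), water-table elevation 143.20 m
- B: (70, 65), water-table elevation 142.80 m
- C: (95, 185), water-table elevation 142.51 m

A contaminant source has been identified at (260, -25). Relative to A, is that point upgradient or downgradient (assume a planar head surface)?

Three-point gradient (reference A): Δ to B = (-100, 45, -0.40), Δ to C = (-75, 165, -0.69).
∂h/∂x = +0.002663, ∂h/∂y = -0.002971 (det = -13125).
Head at (260, -25) = 143.20 + (+0.002663)·(90) + (-0.002971)·(-45) = 143.57 m.
That is higher than the 143.20 m at A, so the point is upgradient.

upgradient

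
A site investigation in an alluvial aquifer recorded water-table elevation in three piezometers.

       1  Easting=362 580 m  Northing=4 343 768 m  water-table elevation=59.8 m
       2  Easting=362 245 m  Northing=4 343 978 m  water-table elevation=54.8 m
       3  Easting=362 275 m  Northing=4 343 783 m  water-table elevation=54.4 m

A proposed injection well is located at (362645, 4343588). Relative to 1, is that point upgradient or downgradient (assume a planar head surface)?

upgradient

With h = a·x + b·y + c and 1 as origin, the differences give:
  (-335)·a + 210·b = -5.0
  (-305)·a + 15·b = -5.4
Eliminate b (×15 and ×210, subtract): 59025·a = 1059.00 → a = ∂h/∂x = +0.01794
Back-substitute: b = ∂h/∂y = +0.004812.
Head at (362645, 4343588) = 59.8 + (+0.01794)·(65) + (+0.004812)·(-180) = 60.10 m.
That is higher than the 59.8 m at 1, so the point is upgradient.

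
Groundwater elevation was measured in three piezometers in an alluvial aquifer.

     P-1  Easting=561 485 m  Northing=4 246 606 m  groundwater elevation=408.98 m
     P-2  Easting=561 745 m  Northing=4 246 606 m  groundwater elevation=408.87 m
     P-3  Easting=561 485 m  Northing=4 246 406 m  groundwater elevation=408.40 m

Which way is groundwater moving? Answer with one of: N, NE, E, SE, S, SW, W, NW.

S

∂h/∂x = (408.87 − 408.98) / (561745 − 561485) = -0.0004231
∂h/∂y = (408.40 − 408.98) / (4246406 − 4246606) = +0.002900
Flow = −∇h = (+0.0004231 east, -0.002900 north), which points south.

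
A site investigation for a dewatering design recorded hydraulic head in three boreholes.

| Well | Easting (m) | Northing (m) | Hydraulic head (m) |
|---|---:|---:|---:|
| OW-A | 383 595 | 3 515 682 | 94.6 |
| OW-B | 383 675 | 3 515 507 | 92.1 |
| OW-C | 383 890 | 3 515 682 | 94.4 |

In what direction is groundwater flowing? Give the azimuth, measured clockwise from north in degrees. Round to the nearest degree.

Taking OW-A as reference: OW-B−OW-A = (80, -175, -2.5); OW-C−OW-A = (295, 0, -0.2).
Determinant of the coordinate differences = 80·0 − 295·(-175) = 51625.
∂h/∂x = [(-2.5)·0 − (-0.2)·(-175)] / 51625 = -0.0006780
∂h/∂y = [80·(-0.2) − 295·(-2.5)] / 51625 = +0.01398
Flow direction (−∇h) has components (+0.0006780 E, -0.01398 N).
Azimuth = atan2(E, N) = atan2(+0.0006780, -0.01398) = 177.2° ≈ 177°.

177°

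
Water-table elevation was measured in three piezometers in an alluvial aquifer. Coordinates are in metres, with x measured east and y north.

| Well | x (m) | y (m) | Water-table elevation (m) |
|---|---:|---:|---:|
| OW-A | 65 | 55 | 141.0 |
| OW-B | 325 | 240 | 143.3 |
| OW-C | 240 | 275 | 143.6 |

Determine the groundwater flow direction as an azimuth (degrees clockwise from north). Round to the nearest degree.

Differences from OW-A: to OW-B (Δx, Δy, Δh) = (260, 185, +2.3); to OW-C = (175, 220, +2.6).
Determinant of the coordinate differences = 260·220 − 175·185 = 24825.
∂h/∂x = [(+2.3)·220 − (+2.6)·185] / 24825 = +0.001007
∂h/∂y = [260·(+2.6) − 175·(+2.3)] / 24825 = +0.01102
Flow direction (−∇h) has components (-0.001007 E, -0.01102 N).
Azimuth = atan2(E, N) = atan2(-0.001007, -0.01102) = 185.2° ≈ 185°.

185°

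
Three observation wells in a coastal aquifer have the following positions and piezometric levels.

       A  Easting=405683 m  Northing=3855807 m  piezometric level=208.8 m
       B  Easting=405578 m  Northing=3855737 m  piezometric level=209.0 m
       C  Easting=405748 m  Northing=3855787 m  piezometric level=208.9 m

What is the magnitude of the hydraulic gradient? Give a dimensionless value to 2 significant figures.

0.0036

With h = a·x + b·y + c and A as origin, the differences give:
  (-105)·a + (-70)·b = +0.2
  65·a + (-20)·b = +0.1
Eliminate b (×(-20) and ×(-70), subtract): 6650·a = 3.00 → a = ∂h/∂x = +0.0004511
Back-substitute: b = ∂h/∂y = -0.003534.
|∇h| = √(0.0004511² + -0.003534²) = 0.003563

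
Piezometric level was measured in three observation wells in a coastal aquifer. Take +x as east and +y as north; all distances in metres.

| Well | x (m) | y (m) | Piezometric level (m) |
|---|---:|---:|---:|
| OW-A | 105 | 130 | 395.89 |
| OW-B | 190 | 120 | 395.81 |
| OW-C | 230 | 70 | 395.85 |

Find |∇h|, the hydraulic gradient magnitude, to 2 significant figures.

Three-point gradient (reference OW-A): Δ to OW-B = (85, -10, -0.08), Δ to OW-C = (125, -60, -0.04).
∂h/∂x = -0.001143, ∂h/∂y = -0.001714 (det = -3850).
|∇h| = √(-0.001143² + -0.001714²) = 0.00206

0.0021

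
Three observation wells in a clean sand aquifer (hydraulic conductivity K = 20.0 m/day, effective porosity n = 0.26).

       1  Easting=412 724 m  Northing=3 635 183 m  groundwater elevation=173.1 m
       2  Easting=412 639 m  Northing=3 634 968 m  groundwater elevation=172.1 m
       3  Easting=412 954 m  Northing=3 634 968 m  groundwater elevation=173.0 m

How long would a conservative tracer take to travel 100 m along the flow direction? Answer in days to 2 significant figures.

290 days

With h = a·x + b·y + c and 1 as origin, the differences give:
  (-85)·a + (-215)·b = -1.0
  230·a + (-215)·b = -0.1
Eliminate b (×(-215) and ×(-215), subtract): 67725·a = 193.50 → a = ∂h/∂x = +0.002857
Back-substitute: b = ∂h/∂y = +0.003522.
|∇h| = √(0.002857² + 0.003522²) = 0.004535
Seepage velocity v = K·i/n = 20.0 × 0.004535 / 0.26 = 0.3488 m/day.
t = 100 / 0.3488 = 286.7 days.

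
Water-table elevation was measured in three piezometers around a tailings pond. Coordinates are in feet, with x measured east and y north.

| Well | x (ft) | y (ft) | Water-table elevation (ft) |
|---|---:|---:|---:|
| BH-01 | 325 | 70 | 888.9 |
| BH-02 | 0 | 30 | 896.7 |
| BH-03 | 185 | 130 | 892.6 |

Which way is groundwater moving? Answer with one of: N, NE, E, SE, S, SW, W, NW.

E

Taking BH-01 as reference: BH-02−BH-01 = (-325, -40, +7.8); BH-03−BH-01 = (-140, 60, +3.7).
Determinant of the coordinate differences = (-325)·60 − (-140)·(-40) = -25100.
∂h/∂x = [(+7.8)·60 − (+3.7)·(-40)] / -25100 = -0.02454
∂h/∂y = [(-325)·(+3.7) − (-140)·(+7.8)] / -25100 = +0.004402
Flow = −∇h = (+0.02454 east, -0.004402 north), which points east.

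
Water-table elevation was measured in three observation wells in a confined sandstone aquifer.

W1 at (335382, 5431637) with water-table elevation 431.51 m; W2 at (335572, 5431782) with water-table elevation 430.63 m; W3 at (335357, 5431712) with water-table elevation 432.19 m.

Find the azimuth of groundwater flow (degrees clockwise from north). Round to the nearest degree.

123°

With h = a·x + b·y + c and W1 as origin, the differences give:
  190·a + 145·b = -0.88
  (-25)·a + 75·b = +0.68
Eliminate b (×75 and ×145, subtract): 17875·a = -164.600 → a = ∂h/∂x = -0.009208
Back-substitute: b = ∂h/∂y = +0.005997.
Flow direction (−∇h) has components (+0.009208 E, -0.005997 N).
Azimuth = atan2(E, N) = atan2(+0.009208, -0.005997) = 123.1° ≈ 123°.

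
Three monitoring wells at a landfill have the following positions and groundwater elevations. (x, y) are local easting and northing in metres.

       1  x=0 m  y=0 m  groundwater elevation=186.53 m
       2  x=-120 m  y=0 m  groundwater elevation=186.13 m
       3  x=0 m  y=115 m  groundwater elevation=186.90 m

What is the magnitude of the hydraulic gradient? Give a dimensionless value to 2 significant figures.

∂h/∂x = (186.13 − 186.53) / (-120 − 0) = +0.003333
∂h/∂y = (186.90 − 186.53) / (115 − 0) = +0.003217
|∇h| = √(0.003333² + 0.003217²) = 0.004632

0.0046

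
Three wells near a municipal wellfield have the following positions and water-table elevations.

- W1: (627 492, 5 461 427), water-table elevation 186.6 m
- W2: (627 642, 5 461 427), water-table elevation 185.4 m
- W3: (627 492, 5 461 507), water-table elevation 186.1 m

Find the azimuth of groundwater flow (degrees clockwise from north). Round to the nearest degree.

052°

∂h/∂x = (185.4 − 186.6) / (627642 − 627492) = -0.008000
∂h/∂y = (186.1 − 186.6) / (5461507 − 5461427) = -0.006250
Flow direction (−∇h) has components (+0.008000 E, +0.006250 N).
Azimuth = atan2(E, N) = atan2(+0.008000, +0.006250) = 52.0° ≈ 052°.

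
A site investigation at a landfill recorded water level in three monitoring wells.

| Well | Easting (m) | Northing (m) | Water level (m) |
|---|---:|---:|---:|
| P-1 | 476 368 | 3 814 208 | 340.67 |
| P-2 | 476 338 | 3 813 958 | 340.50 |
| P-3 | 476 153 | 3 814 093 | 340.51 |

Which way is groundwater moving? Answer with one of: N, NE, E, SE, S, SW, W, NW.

With h = a·x + b·y + c and P-1 as origin, the differences give:
  (-30)·a + (-250)·b = -0.17
  (-215)·a + (-115)·b = -0.16
Eliminate b (×(-115) and ×(-250), subtract): -50300·a = -20.450 → a = ∂h/∂x = +0.0004066
Back-substitute: b = ∂h/∂y = +0.0006312.
Flow = −∇h = (-0.0004066 east, -0.0006312 north), which points southwest.

SW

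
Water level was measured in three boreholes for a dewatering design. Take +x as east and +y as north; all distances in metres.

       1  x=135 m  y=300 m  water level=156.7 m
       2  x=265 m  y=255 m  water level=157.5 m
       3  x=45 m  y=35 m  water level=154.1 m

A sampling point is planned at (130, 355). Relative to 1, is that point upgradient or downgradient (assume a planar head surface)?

upgradient

With h = a·x + b·y + c and 1 as origin, the differences give:
  130·a + (-45)·b = +0.8
  (-90)·a + (-265)·b = -2.6
Eliminate b (×(-265) and ×(-45), subtract): -38500·a = -329.00 → a = ∂h/∂x = +0.008545
Back-substitute: b = ∂h/∂y = +0.006909.
Head at (130, 355) = 156.7 + (+0.008545)·(-5) + (+0.006909)·(55) = 157.04 m.
That is higher than the 156.7 m at 1, so the point is upgradient.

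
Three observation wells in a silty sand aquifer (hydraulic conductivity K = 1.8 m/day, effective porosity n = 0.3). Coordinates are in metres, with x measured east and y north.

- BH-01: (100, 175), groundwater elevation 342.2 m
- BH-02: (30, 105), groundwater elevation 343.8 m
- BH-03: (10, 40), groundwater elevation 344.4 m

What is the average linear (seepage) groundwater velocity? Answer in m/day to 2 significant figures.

0.12 m/day

Taking BH-01 as reference: BH-02−BH-01 = (-70, -70, +1.6); BH-03−BH-01 = (-90, -135, +2.2).
Solve a·Δx + b·Δy = Δh: det = (-70)·(-135) − (-90)·(-70) = 3150.
∂h/∂x = [(+1.6)·(-135) − (+2.2)·(-70)] / 3150 = -0.01968
∂h/∂y = [(-70)·(+2.2) − (-90)·(+1.6)] / 3150 = -0.003175
|∇h| = √(-0.01968² + -0.003175²) = 0.01993
Seepage velocity v = K·i/n = 1.8 × 0.01993 / 0.3 = 0.1196 m/day.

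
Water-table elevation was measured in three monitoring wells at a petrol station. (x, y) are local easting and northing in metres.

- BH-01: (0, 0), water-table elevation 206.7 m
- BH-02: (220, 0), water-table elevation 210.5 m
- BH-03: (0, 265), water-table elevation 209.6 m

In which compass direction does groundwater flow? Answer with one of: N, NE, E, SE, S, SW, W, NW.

SW

∂h/∂x = (210.5 − 206.7) / (220 − 0) = +0.01727
∂h/∂y = (209.6 − 206.7) / (265 − 0) = +0.01094
Flow = −∇h = (-0.01727 east, -0.01094 north), which points southwest.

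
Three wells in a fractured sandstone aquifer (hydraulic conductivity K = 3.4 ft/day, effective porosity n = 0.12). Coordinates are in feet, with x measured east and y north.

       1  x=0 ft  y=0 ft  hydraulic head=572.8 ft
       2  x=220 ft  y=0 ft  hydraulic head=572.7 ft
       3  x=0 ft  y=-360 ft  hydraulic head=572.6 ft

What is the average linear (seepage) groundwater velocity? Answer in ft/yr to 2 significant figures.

∂h/∂x = (572.7 − 572.8) / (220 − 0) = -0.0004545
∂h/∂y = (572.6 − 572.8) / (-360 − 0) = +0.0005556
|∇h| = √(-0.0004545² + 0.0005556²) = 0.0007178
Seepage velocity v = K·i/n = 3.4 × 0.0007178 / 0.12 = 0.02034 ft/day = 7.429 ft/yr.

7.4 ft/yr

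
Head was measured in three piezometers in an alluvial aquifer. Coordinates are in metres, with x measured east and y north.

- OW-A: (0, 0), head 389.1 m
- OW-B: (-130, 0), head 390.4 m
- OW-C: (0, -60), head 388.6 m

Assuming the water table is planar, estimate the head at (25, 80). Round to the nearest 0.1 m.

∂h/∂x = (390.4 − 389.1) / (-130 − 0) = -0.010000
∂h/∂y = (388.6 − 389.1) / (-60 − 0) = +0.008333
h(25, 80) = 389.1 + (-0.010000)·(25) + (+0.008333)·(80) = 389.1 -0.250 +0.667 = 389.517 m.

389.5 m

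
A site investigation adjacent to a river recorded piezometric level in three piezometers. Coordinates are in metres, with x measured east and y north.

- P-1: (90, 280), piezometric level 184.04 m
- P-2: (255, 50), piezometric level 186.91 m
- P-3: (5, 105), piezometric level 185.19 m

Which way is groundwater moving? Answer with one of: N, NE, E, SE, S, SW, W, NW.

NW

Taking P-1 as reference: P-2−P-1 = (165, -230, +2.87); P-3−P-1 = (-85, -175, +1.15).
Solve a·Δx + b·Δy = Δh: det = 165·(-175) − (-85)·(-230) = -48425.
∂h/∂x = [(+2.87)·(-175) − (+1.15)·(-230)] / -48425 = +0.004910
∂h/∂y = [165·(+1.15) − (-85)·(+2.87)] / -48425 = -0.008956
Flow = −∇h = (-0.004910 east, +0.008956 north), which points northwest.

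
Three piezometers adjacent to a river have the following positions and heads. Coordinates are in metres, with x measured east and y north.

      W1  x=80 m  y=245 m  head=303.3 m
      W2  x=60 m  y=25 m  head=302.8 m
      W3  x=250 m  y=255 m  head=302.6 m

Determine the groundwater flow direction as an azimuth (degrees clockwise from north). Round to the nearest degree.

Three-point gradient (reference W1): Δ to W2 = (-20, -220, -0.5), Δ to W3 = (170, 10, -0.7).
∂h/∂x = -0.004274, ∂h/∂y = +0.002661 (det = 37200).
Flow direction (−∇h) has components (+0.004274 E, -0.002661 N).
Azimuth = atan2(E, N) = atan2(+0.004274, -0.002661) = 121.9° ≈ 122°.

122°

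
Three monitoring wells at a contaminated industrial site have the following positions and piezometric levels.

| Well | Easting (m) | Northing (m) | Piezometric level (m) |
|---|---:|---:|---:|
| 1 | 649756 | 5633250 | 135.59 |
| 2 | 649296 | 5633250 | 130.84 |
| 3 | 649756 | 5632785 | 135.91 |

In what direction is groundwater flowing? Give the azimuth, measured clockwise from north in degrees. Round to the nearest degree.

274°

∂h/∂x = (130.84 − 135.59) / (649296 − 649756) = +0.01033
∂h/∂y = (135.91 − 135.59) / (5632785 − 5633250) = -0.0006882
Flow direction (−∇h) has components (-0.01033 E, +0.0006882 N).
Azimuth = atan2(E, N) = atan2(-0.01033, +0.0006882) = 273.8° ≈ 274°.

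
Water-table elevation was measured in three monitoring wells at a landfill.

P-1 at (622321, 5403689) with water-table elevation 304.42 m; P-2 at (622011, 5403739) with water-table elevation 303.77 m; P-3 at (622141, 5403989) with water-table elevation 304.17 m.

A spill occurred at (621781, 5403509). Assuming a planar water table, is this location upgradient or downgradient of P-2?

downgradient

Differences from P-1: to P-2 (Δx, Δy, Δh) = (-310, 50, -0.65); to P-3 = (-180, 300, -0.25).
Determinant of the coordinate differences = (-310)·300 − (-180)·50 = -84000.
∂h/∂x = [(-0.65)·300 − (-0.25)·50] / -84000 = +0.002173
∂h/∂y = [(-310)·(-0.25) − (-180)·(-0.65)] / -84000 = +0.0004702
Head at (621781, 5403509) = 304.42 + (+0.002173)·(-540) + (+0.0004702)·(-180) = 303.16 m.
That is lower than the 303.77 m at P-2, so the point is downgradient.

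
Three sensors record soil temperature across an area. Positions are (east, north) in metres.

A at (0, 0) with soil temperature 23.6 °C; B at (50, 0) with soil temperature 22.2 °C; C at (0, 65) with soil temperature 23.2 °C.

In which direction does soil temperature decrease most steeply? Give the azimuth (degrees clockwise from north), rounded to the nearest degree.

∂T/∂x = (22.2 − 23.6) / (50 − 0) = -0.02800
∂T/∂y = (23.2 − 23.6) / (65 − 0) = -0.006154
Steepest decrease is along −∇f: components (+0.02800 E, +0.006154 N).
Azimuth = atan2(+0.02800, +0.006154) = 77.6° ≈ 078°.

078°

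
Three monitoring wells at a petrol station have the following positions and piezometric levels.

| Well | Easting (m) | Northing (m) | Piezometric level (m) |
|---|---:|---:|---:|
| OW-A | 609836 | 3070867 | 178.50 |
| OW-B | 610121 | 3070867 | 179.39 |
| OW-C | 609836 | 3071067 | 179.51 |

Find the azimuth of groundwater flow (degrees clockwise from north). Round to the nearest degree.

∂h/∂x = (179.39 − 178.50) / (610121 − 609836) = +0.003123
∂h/∂y = (179.51 − 178.50) / (3071067 − 3070867) = +0.005050
Flow direction (−∇h) has components (-0.003123 E, -0.005050 N).
Azimuth = atan2(E, N) = atan2(-0.003123, -0.005050) = 211.7° ≈ 212°.

212°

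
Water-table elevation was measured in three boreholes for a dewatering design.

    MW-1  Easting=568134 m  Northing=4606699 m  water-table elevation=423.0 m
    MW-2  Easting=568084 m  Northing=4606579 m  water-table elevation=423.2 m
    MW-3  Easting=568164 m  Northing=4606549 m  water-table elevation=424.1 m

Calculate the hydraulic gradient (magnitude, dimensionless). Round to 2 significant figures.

0.011

Taking MW-1 as reference: MW-2−MW-1 = (-50, -120, +0.2); MW-3−MW-1 = (30, -150, +1.1).
Solve a·Δx + b·Δy = Δh: det = (-50)·(-150) − 30·(-120) = 11100.
∂h/∂x = [(+0.2)·(-150) − (+1.1)·(-120)] / 11100 = +0.009189
∂h/∂y = [(-50)·(+1.1) − 30·(+0.2)] / 11100 = -0.005495
|∇h| = √(0.009189² + -0.005495²) = 0.01071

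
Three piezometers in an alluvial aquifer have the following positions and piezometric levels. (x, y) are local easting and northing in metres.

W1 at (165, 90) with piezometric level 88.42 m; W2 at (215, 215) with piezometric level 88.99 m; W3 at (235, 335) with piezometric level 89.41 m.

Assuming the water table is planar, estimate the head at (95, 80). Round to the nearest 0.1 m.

88.1 m

Three-point gradient (reference W1): Δ to W2 = (50, 125, +0.57), Δ to W3 = (70, 245, +0.99).
∂h/∂x = +0.004543, ∂h/∂y = +0.002743 (det = 3500).
h(95, 80) = 88.42 + (+0.004543)·(-70) + (+0.002743)·(-10) = 88.42 -0.318 -0.027 = 88.075 m.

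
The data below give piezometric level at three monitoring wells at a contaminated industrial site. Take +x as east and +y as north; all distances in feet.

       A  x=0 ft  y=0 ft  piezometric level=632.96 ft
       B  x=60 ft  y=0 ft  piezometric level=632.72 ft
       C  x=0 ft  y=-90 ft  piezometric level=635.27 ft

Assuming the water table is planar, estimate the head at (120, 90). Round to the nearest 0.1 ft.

630.2 ft

∂h/∂x = (632.72 − 632.96) / (60 − 0) = -0.004000
∂h/∂y = (635.27 − 632.96) / (-90 − 0) = -0.02567
h(120, 90) = 632.96 + (-0.004000)·(120) + (-0.02567)·(90) = 632.96 -0.480 -2.310 = 630.170 ft.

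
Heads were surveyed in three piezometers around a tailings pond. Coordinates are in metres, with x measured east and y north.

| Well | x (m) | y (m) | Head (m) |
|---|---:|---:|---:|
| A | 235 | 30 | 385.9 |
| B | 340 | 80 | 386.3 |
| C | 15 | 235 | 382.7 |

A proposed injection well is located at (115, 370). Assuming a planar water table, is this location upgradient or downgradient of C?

downgradient

With h = a·x + b·y + c and A as origin, the differences give:
  105·a + 50·b = +0.4
  (-220)·a + 205·b = -3.2
Eliminate b (×205 and ×50, subtract): 32525·a = 242.00 → a = ∂h/∂x = +0.007440
Back-substitute: b = ∂h/∂y = -0.007625.
Head at (115, 370) = 385.9 + (+0.007440)·(-120) + (-0.007625)·(340) = 382.41 m.
That is lower than the 382.7 m at C, so the point is downgradient.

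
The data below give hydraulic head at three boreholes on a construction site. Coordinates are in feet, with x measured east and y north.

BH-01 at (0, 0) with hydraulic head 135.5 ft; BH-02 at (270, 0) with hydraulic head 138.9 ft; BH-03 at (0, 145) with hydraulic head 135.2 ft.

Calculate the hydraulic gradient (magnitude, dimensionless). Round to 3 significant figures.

0.0128

∂h/∂x = (138.9 − 135.5) / (270 − 0) = +0.01259
∂h/∂y = (135.2 − 135.5) / (145 − 0) = -0.002069
|∇h| = √(0.01259² + -0.002069²) = 0.01276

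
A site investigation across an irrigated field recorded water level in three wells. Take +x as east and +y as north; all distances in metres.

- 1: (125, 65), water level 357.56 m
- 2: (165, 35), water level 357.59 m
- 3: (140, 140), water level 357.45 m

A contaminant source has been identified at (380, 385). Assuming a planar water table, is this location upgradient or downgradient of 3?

Differences from 1: to 2 (Δx, Δy, Δh) = (40, -30, +0.03); to 3 = (15, 75, -0.11).
Solve a·Δx + b·Δy = Δh: det = 40·75 − 15·(-30) = 3450.
∂h/∂x = [(+0.03)·75 − (-0.11)·(-30)] / 3450 = -0.0003043
∂h/∂y = [40·(-0.11) − 15·(+0.03)] / 3450 = -0.001406
Head at (380, 385) = 357.56 + (-0.0003043)·(255) + (-0.001406)·(320) = 357.03 m.
That is lower than the 357.45 m at 3, so the point is downgradient.

downgradient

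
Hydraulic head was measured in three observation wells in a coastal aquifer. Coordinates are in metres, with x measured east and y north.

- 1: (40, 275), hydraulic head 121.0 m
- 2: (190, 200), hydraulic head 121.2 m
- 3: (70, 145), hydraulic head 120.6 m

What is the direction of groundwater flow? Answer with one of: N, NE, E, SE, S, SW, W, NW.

With h = a·x + b·y + c and 1 as origin, the differences give:
  150·a + (-75)·b = +0.2
  30·a + (-130)·b = -0.4
Eliminate b (×(-130) and ×(-75), subtract): -17250·a = -56.00 → a = ∂h/∂x = +0.003246
Back-substitute: b = ∂h/∂y = +0.003826.
Flow = −∇h = (-0.003246 east, -0.003826 north), which points southwest.

SW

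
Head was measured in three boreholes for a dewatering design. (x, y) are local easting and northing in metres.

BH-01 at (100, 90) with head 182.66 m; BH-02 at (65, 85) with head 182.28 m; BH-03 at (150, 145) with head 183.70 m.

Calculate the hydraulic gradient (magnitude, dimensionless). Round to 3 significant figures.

0.0140

Differences from BH-01: to BH-02 (Δx, Δy, Δh) = (-35, -5, -0.38); to BH-03 = (50, 55, +1.04).
Determinant of the coordinate differences = (-35)·55 − 50·(-5) = -1675.
∂h/∂x = [(-0.38)·55 − (+1.04)·(-5)] / -1675 = +0.009373
∂h/∂y = [(-35)·(+1.04) − 50·(-0.38)] / -1675 = +0.01039
|∇h| = √(0.009373² + 0.01039²) = 0.01399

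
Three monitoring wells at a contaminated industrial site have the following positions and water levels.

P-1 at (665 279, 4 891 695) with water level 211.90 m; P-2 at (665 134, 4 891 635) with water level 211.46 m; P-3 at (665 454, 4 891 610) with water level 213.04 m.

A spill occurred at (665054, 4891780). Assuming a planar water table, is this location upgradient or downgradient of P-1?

downgradient

Differences from P-1: to P-2 (Δx, Δy, Δh) = (-145, -60, -0.44); to P-3 = (175, -85, +1.14).
Determinant of the coordinate differences = (-145)·(-85) − 175·(-60) = 22825.
∂h/∂x = [(-0.44)·(-85) − (+1.14)·(-60)] / 22825 = +0.004635
∂h/∂y = [(-145)·(+1.14) − 175·(-0.44)] / 22825 = -0.003869
Head at (665054, 4891780) = 211.90 + (+0.004635)·(-225) + (-0.003869)·(85) = 210.53 m.
That is lower than the 211.90 m at P-1, so the point is downgradient.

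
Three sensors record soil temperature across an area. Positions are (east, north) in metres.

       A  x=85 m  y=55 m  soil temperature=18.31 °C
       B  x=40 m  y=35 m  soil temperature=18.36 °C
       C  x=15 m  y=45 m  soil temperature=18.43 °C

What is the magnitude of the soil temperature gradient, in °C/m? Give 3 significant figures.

Differences from A: to B (Δx, Δy, Δh) = (-45, -20, +0.05); to C = (-70, -10, +0.12).
Determinant of the coordinate differences = (-45)·(-10) − (-70)·(-20) = -950.
∂T/∂x = [(+0.05)·(-10) − (+0.12)·(-20)] / -950 = -0.002000
∂T/∂y = [(-45)·(+0.12) − (-70)·(+0.05)] / -950 = +0.002000
|∇f| = √(-0.002000² + 0.002000²) = 0.002828 °C/m

0.00283 °C/m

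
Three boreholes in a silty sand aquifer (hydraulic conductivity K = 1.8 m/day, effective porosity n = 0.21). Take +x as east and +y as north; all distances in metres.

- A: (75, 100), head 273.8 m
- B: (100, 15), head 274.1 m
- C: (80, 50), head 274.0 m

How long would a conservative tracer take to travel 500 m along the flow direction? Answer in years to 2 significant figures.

Differences from A: to B (Δx, Δy, Δh) = (25, -85, +0.3); to C = (5, -50, +0.2).
Solve a·Δx + b·Δy = Δh: det = 25·(-50) − 5·(-85) = -825.
∂h/∂x = [(+0.3)·(-50) − (+0.2)·(-85)] / -825 = -0.002424
∂h/∂y = [25·(+0.2) − 5·(+0.3)] / -825 = -0.004242
|∇h| = √(-0.002424² + -0.004242²) = 0.004886
Seepage velocity v = K·i/n = 1.8 × 0.004886 / 0.21 = 0.04188 m/day.
t = 500 / 0.04188 = 1.194e+04 days = 32.7 years.

33 years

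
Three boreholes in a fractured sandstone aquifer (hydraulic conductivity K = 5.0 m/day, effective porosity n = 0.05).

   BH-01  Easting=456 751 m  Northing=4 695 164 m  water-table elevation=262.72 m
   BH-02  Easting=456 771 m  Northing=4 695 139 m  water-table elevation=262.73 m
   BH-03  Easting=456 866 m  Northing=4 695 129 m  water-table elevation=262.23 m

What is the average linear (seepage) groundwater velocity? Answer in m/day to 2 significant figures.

With h = a·x + b·y + c and BH-01 as origin, the differences give:
  20·a + (-25)·b = +0.01
  115·a + (-35)·b = -0.49
Eliminate b (×(-35) and ×(-25), subtract): 2175·a = -12.600 → a = ∂h/∂x = -0.005793
Back-substitute: b = ∂h/∂y = -0.005034.
|∇h| = √(-0.005793² + -0.005034²) = 0.007675
Seepage velocity v = K·i/n = 5.0 × 0.007675 / 0.05 = 0.7675 m/day.

0.77 m/day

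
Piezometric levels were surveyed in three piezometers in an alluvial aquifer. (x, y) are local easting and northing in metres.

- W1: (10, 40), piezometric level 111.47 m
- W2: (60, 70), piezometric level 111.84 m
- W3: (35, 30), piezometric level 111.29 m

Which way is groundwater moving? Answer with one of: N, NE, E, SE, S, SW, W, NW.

Differences from W1: to W2 (Δx, Δy, Δh) = (50, 30, +0.37); to W3 = (25, -10, -0.18).
Determinant of the coordinate differences = 50·(-10) − 25·30 = -1250.
∂h/∂x = [(+0.37)·(-10) − (-0.18)·30] / -1250 = -0.001360
∂h/∂y = [50·(-0.18) − 25·(+0.37)] / -1250 = +0.01460
Flow = −∇h = (+0.001360 east, -0.01460 north), which points south.

S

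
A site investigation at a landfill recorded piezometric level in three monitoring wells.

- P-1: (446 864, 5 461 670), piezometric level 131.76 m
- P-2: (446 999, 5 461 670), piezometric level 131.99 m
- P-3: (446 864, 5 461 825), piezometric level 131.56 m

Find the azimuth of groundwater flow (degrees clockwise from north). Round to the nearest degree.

307°

∂h/∂x = (131.99 − 131.76) / (446999 − 446864) = +0.001704
∂h/∂y = (131.56 − 131.76) / (5461825 − 5461670) = -0.001290
Flow direction (−∇h) has components (-0.001704 E, +0.001290 N).
Azimuth = atan2(E, N) = atan2(-0.001704, +0.001290) = 307.1° ≈ 307°.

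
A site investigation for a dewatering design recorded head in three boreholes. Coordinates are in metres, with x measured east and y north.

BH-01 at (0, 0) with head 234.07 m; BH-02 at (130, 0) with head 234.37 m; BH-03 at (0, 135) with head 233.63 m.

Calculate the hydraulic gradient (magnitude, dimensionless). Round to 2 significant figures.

∂h/∂x = (234.37 − 234.07) / (130 − 0) = +0.002308
∂h/∂y = (233.63 − 234.07) / (135 − 0) = -0.003259
|∇h| = √(0.002308² + -0.003259²) = 0.003993

0.0040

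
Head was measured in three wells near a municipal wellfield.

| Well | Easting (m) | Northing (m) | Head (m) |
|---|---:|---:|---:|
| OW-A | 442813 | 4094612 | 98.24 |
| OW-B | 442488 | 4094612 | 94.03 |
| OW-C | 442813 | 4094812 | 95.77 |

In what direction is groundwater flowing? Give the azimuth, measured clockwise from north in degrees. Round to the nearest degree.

∂h/∂x = (94.03 − 98.24) / (442488 − 442813) = +0.01295
∂h/∂y = (95.77 − 98.24) / (4094812 − 4094612) = -0.01235
Flow direction (−∇h) has components (-0.01295 E, +0.01235 N).
Azimuth = atan2(E, N) = atan2(-0.01295, +0.01235) = 313.6° ≈ 314°.

314°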